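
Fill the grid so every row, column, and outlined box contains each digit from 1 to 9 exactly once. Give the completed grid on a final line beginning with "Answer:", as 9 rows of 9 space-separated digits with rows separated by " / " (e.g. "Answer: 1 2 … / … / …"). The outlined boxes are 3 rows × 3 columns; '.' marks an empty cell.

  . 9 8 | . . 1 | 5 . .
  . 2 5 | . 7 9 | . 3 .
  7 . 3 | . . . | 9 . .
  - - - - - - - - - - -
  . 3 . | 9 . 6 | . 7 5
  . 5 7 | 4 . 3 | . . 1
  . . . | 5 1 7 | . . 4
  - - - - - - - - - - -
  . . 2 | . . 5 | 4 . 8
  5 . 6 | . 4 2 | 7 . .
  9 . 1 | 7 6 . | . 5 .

Step 1. [r2c9∈{6}] only 6 remains possible at r2c9. So r2c9=6.
Step 2. [r3c9∈{2}] only 2 remains possible at r3c9. So r3c9=2.
Step 3. [r5c8∈{2,6,8,9}] r5c8 is the only open cell in row 5 admitting 9 ⇒ r5c8=9.
Step 4. [r6c8∈{2,6,8}] r6c8 is the only open cell in col 8 admitting 2, so r6c8=2.
Step 5. [r3c8∈{1,4,8}] r3c8 is the only open cell in col 8 admitting 8, so r3c8=8.
Step 6. [r4c7∈{8}] r4c7 is down to just 8. So r4c7=8.
Step 7. [r2c1∈{1,4}] across row 2, 4 lands solely at r2c1 ⇒ r2c1=4.
Step 8. [r1c1∈{6}] only 6 remains possible at r1c1, so r1c1=6.
Step 9. [r4c5∈{2}] only 2 remains possible at r4c5, so r4c5=2.
Step 10. [r8c2∈{8}] r8c2's peers cover all but 8 ⇒ r8c2=8.
Step 11. [r1c5∈{3}] r1c5 is down to just 3. So r1c5=3.
Step 12. [r6c7∈{3,6}] r6c7 is the only open cell in row 6 admitting 3, so r6c7=3.
Step 13. [r8c8∈{1}] nothing but 1 survives at r8c8. So r8c8=1.
Step 14. [r8c4∈{3}] nothing but 3 survives at r8c4 ⇒ r8c4=3.
Step 15. [r5c1∈{2,8}] 2 has one home in row 5: r5c1, so r5c1=2.
Step 16. [r4c1∈{1}] r4c1's peers cover all but 1. So r4c1=1.
Step 17. [r3c6∈{4}] r3c6's peers cover all but 4 ⇒ r3c6=4.
Step 18. [r9c2∈{4}] nothing but 4 survives at r9c2. So r9c2=4.
Step 19. [r7c8∈{6}] only 6 remains possible at r7c8. So r7c8=6.
Step 20. [r2c7∈{1}] nothing but 1 survives at r2c7. So r2c7=1.
Step 21. [r6c1∈{8}] nothing but 8 survives at r6c1 ⇒ r6c1=8.
Step 22. [r1c9∈{7}] r1c9's peers cover all but 7, so r1c9=7.
Step 23. [r7c1∈{3}] r7c1 is down to just 3 ⇒ r7c1=3.
Step 24. [r9c6∈{8}] r9c6's peers cover all but 8 ⇒ r9c6=8.
Step 25. [r3c5∈{5}] only 5 remains possible at r3c5. So r3c5=5.
Step 26. [r6c2∈{6}] r6c2's peers cover all but 6 ⇒ r6c2=6.
Step 27. [r8c9∈{9}] nothing but 9 survives at r8c9. So r8c9=9.
Step 28. [r7c4∈{1}] only 1 remains possible at r7c4 ⇒ r7c4=1.
Step 29. [r7c2∈{7}] r7c2's peers cover all but 7. So r7c2=7.
Step 30. [r7c5∈{9}] r7c5 has the single candidate 9 ⇒ r7c5=9.
Step 31. [r1c4∈{2}] r1c4's peers cover all but 2 ⇒ r1c4=2.
Step 32. [r5c5∈{8}] r5c5 has the single candidate 8. So r5c5=8.
Step 33. [r9c9∈{3}] nothing but 3 survives at r9c9 ⇒ r9c9=3.
Step 34. [r1c8∈{4}] r1c8 is down to just 4 ⇒ r1c8=4.
Step 35. [r4c3∈{4}] nothing but 4 survives at r4c3, so r4c3=4.
Step 36. [r2c4∈{8}] nothing but 8 survives at r2c4. So r2c4=8.
Step 37. [r6c3∈{9}] r6c3 has the single candidate 9, so r6c3=9.
Step 38. [r3c4∈{6}] only 6 remains possible at r3c4. So r3c4=6.
Step 39. [r5c7∈{6}] r5c7 is down to just 6. So r5c7=6.
Step 40. [r9c7∈{2}] r9c7's peers cover all but 2, so r9c7=2.
Step 41. [r3c2∈{1}] nothing but 1 survives at r3c2 ⇒ r3c2=1.

Answer: 6 9 8 2 3 1 5 4 7 / 4 2 5 8 7 9 1 3 6 / 7 1 3 6 5 4 9 8 2 / 1 3 4 9 2 6 8 7 5 / 2 5 7 4 8 3 6 9 1 / 8 6 9 5 1 7 3 2 4 / 3 7 2 1 9 5 4 6 8 / 5 8 6 3 4 2 7 1 9 / 9 4 1 7 6 8 2 5 3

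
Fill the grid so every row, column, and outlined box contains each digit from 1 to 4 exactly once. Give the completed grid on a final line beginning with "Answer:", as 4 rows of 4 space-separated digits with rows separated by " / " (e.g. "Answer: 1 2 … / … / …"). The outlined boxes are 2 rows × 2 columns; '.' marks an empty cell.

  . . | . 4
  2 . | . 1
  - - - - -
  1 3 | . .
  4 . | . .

Step 1. [r3c4∈{2}] only 2 remains possible at r3c4. So r3c4=2.
Step 2. [r2c3∈{3}] r2c3 has the single candidate 3, so r2c3=3.
Step 3. [r4c3∈{1}] r4c3 has the single candidate 1, so r4c3=1.
Step 4. [r2c2∈{4}] r2c2's peers cover all but 4 ⇒ r2c2=4.
Step 5. [r1c2∈{1}] r1c2 is down to just 1. So r1c2=1.
Step 6. [r1c3∈{2}] r1c3's peers cover all but 2, so r1c3=2.
Step 7. [r1c1∈{3}] nothing but 3 survives at r1c1. So r1c1=3.
Step 8. [r4c4∈{3}] r4c4 has the single candidate 3, so r4c4=3.
Step 9. [r4c2∈{2}] nothing but 2 survives at r4c2, so r4c2=2.
Step 10. [r3c3∈{4}] nothing but 4 survives at r3c3. So r3c3=4.

Answer: 3 1 2 4 / 2 4 3 1 / 1 3 4 2 / 4 2 1 3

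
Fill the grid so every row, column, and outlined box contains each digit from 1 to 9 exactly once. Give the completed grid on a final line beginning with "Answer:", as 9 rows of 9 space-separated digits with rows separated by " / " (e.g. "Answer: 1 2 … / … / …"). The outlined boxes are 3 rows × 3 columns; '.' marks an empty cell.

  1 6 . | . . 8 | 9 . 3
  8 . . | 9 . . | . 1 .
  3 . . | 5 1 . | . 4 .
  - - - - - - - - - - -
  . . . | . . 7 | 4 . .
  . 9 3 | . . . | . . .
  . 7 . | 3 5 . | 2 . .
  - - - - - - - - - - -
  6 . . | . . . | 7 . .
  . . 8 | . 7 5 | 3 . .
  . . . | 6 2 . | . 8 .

Step 1. [r3c2∈{2}] nothing but 2 survives at r3c2 ⇒ r3c2=2.
Step 2. [r6c9∈{1,6,8,9}] 8 has one home in row 6: r6c9, so r6c9=8.
Step 3. [r3c6∈{6}] only 6 remains possible at r3c6 ⇒ r3c6=6.
Step 4. [r1c5∈{4}] r1c5 has the single candidate 4 ⇒ r1c5=4.
Step 5. [r6c1∈{4}] nothing but 4 survives at r6c1, so r6c1=4.
Step 6. [r3c9∈{7}] nothing but 7 survives at r3c9. So r3c9=7.
Step 7. [r2c3∈{4,5,7}] 7 has one home in row 2: r2c3, so r2c3=7.
Step 8. [r1c3∈{5}] r1c3's peers cover all but 5, so r1c3=5.
Step 9. [r4c2∈{1,5,8}] col 2 places 8 nowhere but r4c2, so r4c2=8.
Step 10. [r1c8∈{2}] r1c8 is down to just 2 ⇒ r1c8=2.
Step 11. [r4c8∈{3,5,6,9}] across row 4, 3 lands solely at r4c8 ⇒ r4c8=3.
Step 12. [r2c2∈{4}] only 4 remains possible at r2c2, so r2c2=4.
Step 13. [r8c2∈{1}] r8c2's peers cover all but 1. So r8c2=1.
Step 14. [r8c4∈{4}] nothing but 4 survives at r8c4 ⇒ r8c4=4.
Step 15. [r2c6∈{2,3}] r2c6 is the only open cell in row 2 admitting 2, so r2c6=2.
Step 16. [r9c1∈{5,7,9}] r9c1 is the only open cell in row 9 admitting 7, so r9c1=7.
Step 17. [r8c1∈{2,9}] r8c1 is the only open cell in col 1 admitting 9. So r8c1=9.
Step 18. [r8c8∈{6}] nothing but 6 survives at r8c8, so r8c8=6.
Step 19. [r6c8∈{9}] r6c8's peers cover all but 9 ⇒ r6c8=9.
Step 20. [r6c6∈{1}] r6c6's peers cover all but 1 ⇒ r6c6=1.
Step 21. [r7c8∈{5}] r7c8 is down to just 5. So r7c8=5.
Step 22. [r4c3∈{1,2,6}] across col 3, 1 lands solely at r4c3. So r4c3=1.
Step 23. [r7c2∈{3}] r7c2's peers cover all but 3. So r7c2=3.
Step 24. [r7c6∈{9}] r7c6 is down to just 9, so r7c6=9.
Step 25. [r9c7∈{1}] r9c7's peers cover all but 1 ⇒ r9c7=1.
Step 26. [r7c5∈{8}] r7c5 has the single candidate 8, so r7c5=8.
Step 27. [r5c5∈{6}] nothing but 6 survives at r5c5. So r5c5=6.
Step 28. [r5c7∈{5}] r5c7 is down to just 5 ⇒ r5c7=5.
Step 29. [r5c1∈{2}] r5c1 is down to just 2 ⇒ r5c1=2.
Step 30. [r7c3∈{2,4}] r7c3 is the only open cell in col 3 admitting 2, so r7c3=2.
Step 31. [r2c7∈{6}] only 6 remains possible at r2c7. So r2c7=6.
Step 32. [r7c9∈{4}] nothing but 4 survives at r7c9 ⇒ r7c9=4.
Step 33. [r5c6∈{4}] nothing but 4 survives at r5c6 ⇒ r5c6=4.
Step 34. [r7c4∈{1}] r7c4 has the single candidate 1. So r7c4=1.
Step 35. [r4c9∈{6}] r4c9's peers cover all but 6, so r4c9=6.
Step 36. [r4c5∈{9}] r4c5's peers cover all but 9, so r4c5=9.
Step 37. [r9c9∈{9}] r9c9 has the single candidate 9. So r9c9=9.
Step 38. [r9c3∈{4}] nothing but 4 survives at r9c3. So r9c3=4.
Step 39. [r1c4∈{7}] r1c4's peers cover all but 7 ⇒ r1c4=7.
Step 40. [r8c9∈{2}] only 2 remains possible at r8c9. So r8c9=2.
Step 41. [r2c9∈{5}] nothing but 5 survives at r2c9 ⇒ r2c9=5.
Step 42. [r3c7∈{8}] r3c7's peers cover all but 8, so r3c7=8.
Step 43. [r5c9∈{1}] r5c9 has the single candidate 1. So r5c9=1.
Step 44. [r9c2∈{5}] nothing but 5 survives at r9c2 ⇒ r9c2=5.
Step 45. [r9c6∈{3}] nothing but 3 survives at r9c6, so r9c6=3.
Step 46. [r6c3∈{6}] r6c3 has the single candidate 6, so r6c3=6.
Step 47. [r5c4∈{8}] r5c4 is down to just 8. So r5c4=8.
Step 48. [r4c1∈{5}] r4c1 is down to just 5, so r4c1=5.
Step 49. [r4c4∈{2}] r4c4 is down to just 2, so r4c4=2.
Step 50. [r5c8∈{7}] r5c8 has the single candidate 7, so r5c8=7.
Step 51. [r3c3∈{9}] r3c3 has the single candidate 9. So r3c3=9.
Step 52. [r2c5∈{3}] r2c5 has the single candidate 3 ⇒ r2c5=3.

Answer: 1 6 5 7 4 8 9 2 3 / 8 4 7 9 3 2 6 1 5 / 3 2 9 5 1 6 8 4 7 / 5 8 1 2 9 7 4 3 6 / 2 9 3 8 6 4 5 7 1 / 4 7 6 3 5 1 2 9 8 / 6 3 2 1 8 9 7 5 4 / 9 1 8 4 7 5 3 6 2 / 7 5 4 6 2 3 1 8 9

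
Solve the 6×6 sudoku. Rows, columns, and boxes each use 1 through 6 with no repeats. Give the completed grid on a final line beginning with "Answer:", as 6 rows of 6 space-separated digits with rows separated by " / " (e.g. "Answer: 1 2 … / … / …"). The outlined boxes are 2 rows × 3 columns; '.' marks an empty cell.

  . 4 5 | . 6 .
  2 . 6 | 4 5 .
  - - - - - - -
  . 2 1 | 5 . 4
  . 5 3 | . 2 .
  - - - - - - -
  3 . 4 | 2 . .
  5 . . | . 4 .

Step 1. [r5c5∈{1}] nothing but 1 survives at r5c5. So r5c5=1.
Step 2. [r1c1∈{1}] r1c1's peers cover all but 1. So r1c1=1.
Step 3. [r1c4∈{3}] r1c4 is down to just 3 ⇒ r1c4=3.
Step 4. [r6c4∈{6}] r6c4 is down to just 6. So r6c4=6.
Step 5. [r4c6∈{1,6}] col 6 places 6 nowhere but r4c6 ⇒ r4c6=6.
Step 6. [r3c5∈{3}] only 3 remains possible at r3c5, so r3c5=3.
Step 7. [r5c2∈{6}] r5c2's peers cover all but 6 ⇒ r5c2=6.
Step 8. [r2c2∈{3}] nothing but 3 survives at r2c2, so r2c2=3.
Step 9. [r1c6∈{2}] r1c6 is down to just 2 ⇒ r1c6=2.
Step 10. [r5c6∈{5}] r5c6's peers cover all but 5, so r5c6=5.
Step 11. [r2c6∈{1}] only 1 remains possible at r2c6, so r2c6=1.
Step 12. [r6c2∈{1}] r6c2 is down to just 1, so r6c2=1.
Step 13. [r3c1∈{6}] r3c1's peers cover all but 6 ⇒ r3c1=6.
Step 14. [r6c3∈{2}] r6c3 is down to just 2, so r6c3=2.
Step 15. [r4c4∈{1}] nothing but 1 survives at r4c4. So r4c4=1.
Step 16. [r4c1∈{4}] r4c1 has the single candidate 4. So r4c1=4.
Step 17. [r6c6∈{3}] r6c6 has the single candidate 3 ⇒ r6c6=3.

Answer: 1 4 5 3 6 2 / 2 3 6 4 5 1 / 6 2 1 5 3 4 / 4 5 3 1 2 6 / 3 6 4 2 1 5 / 5 1 2 6 4 3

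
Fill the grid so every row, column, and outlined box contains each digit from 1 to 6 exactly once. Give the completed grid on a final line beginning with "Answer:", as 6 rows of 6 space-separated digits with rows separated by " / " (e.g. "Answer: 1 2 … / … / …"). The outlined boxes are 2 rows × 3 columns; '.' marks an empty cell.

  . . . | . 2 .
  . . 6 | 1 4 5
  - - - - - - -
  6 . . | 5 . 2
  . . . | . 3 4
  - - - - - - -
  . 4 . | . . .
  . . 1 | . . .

Step 1. [r6c2∈{2,3,5,6}] 6 has one home in col 2: r6c2, so r6c2=6.
Step 2. [r6c6∈{3}] r6c6 has the single candidate 3, so r6c6=3.
Step 3. [r1c1∈{1,3,4,5}] r1c1 is the only open cell in col 1 admitting 4, so r1c1=4.
Step 4. [r5c5∈{1,5,6}] across col 5, 6 lands solely at r5c5 ⇒ r5c5=6.
Step 5. [r4c1∈{1,2,5}] 1 has one home in col 1: r4c1 ⇒ r4c1=1.
Step 6. [r5c4∈{2}] r5c4's peers cover all but 2 ⇒ r5c4=2.
Step 7. [r1c4∈{3,6}] across col 4, 3 lands solely at r1c4, so r1c4=3.
Step 8. [r1c3∈{5}] r1c3 is down to just 5 ⇒ r1c3=5.
Step 9. [r3c2∈{3}] r3c2 is down to just 3, so r3c2=3.
Step 10. [r6c1∈{2,5}] in row 6, 2 fits only at r6c1. So r6c1=2.
Step 11. [r2c2∈{2}] r2c2 has the single candidate 2. So r2c2=2.
Step 12. [r5c1∈{3,5}] across row 5, 5 lands solely at r5c1. So r5c1=5.
Step 13. [r5c3∈{3}] r5c3 is down to just 3, so r5c3=3.
Step 14. [r3c3∈{4}] r3c3 has the single candidate 4. So r3c3=4.
Step 15. [r1c6∈{6}] r1c6's peers cover all but 6. So r1c6=6.
Step 16. [r3c5∈{1}] r3c5 has the single candidate 1 ⇒ r3c5=1.
Step 17. [r1c2∈{1}] r1c2 has the single candidate 1 ⇒ r1c2=1.
Step 18. [r5c6∈{1}] r5c6's peers cover all but 1, so r5c6=1.
Step 19. [r6c4∈{4}] r6c4 has the single candidate 4 ⇒ r6c4=4.
Step 20. [r6c5∈{5}] nothing but 5 survives at r6c5, so r6c5=5.
Step 21. [r4c3∈{2}] r4c3 has the single candidate 2, so r4c3=2.
Step 22. [r2c1∈{3}] r2c1 has the single candidate 3 ⇒ r2c1=3.
Step 23. [r4c4∈{6}] r4c4's peers cover all but 6. So r4c4=6.
Step 24. [r4c2∈{5}] only 5 remains possible at r4c2, so r4c2=5.

Answer: 4 1 5 3 2 6 / 3 2 6 1 4 5 / 6 3 4 5 1 2 / 1 5 2 6 3 4 / 5 4 3 2 6 1 / 2 6 1 4 5 3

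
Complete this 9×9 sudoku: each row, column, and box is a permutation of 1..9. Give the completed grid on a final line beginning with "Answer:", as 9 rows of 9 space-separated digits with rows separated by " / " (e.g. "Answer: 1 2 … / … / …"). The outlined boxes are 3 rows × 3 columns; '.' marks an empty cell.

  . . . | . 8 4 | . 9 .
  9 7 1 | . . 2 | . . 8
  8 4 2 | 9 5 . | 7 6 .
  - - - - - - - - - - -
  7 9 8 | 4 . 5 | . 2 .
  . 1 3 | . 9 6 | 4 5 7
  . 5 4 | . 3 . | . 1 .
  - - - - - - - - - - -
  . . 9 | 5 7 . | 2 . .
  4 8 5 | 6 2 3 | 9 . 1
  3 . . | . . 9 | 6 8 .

Step 1. [r3c9∈{3}] r3c9 has the single candidate 3, so r3c9=3.
Step 2. [r6c1∈{2,6}] in box 4, 6 fits only at r6c1, so r6c1=6.
Step 3. [r6c4∈{2,7,8}] 2 has one home in row 6: r6c4 ⇒ r6c4=2.
Step 4. [r9c4∈{1}] nothing but 1 survives at r9c4. So r9c4=1.
Step 5. [r1c1∈{5}] only 5 remains possible at r1c1, so r1c1=5.
Step 6. [r1c2∈{3,6}] 3 has one home in col 2: r1c2, so r1c2=3.
Step 7. [r7c9∈{4}] r7c9 is down to just 4 ⇒ r7c9=4.
Step 8. [r6c7∈{8}] r6c7 is down to just 8, so r6c7=8.
Step 9. [r9c5∈{4}] r9c5's peers cover all but 4, so r9c5=4.
Step 10. [r2c5∈{6}] only 6 remains possible at r2c5. So r2c5=6.
Step 11. [r6c9∈{9}] only 9 remains possible at r6c9, so r6c9=9.
Step 12. [r9c9∈{5}] r9c9 is down to just 5. So r9c9=5.
Step 13. [r8c8∈{7}] r8c8 has the single candidate 7 ⇒ r8c8=7.
Step 14. [r1c9∈{2}] r1c9 has the single candidate 2 ⇒ r1c9=2.
Step 15. [r3c6∈{1}] nothing but 1 survives at r3c6. So r3c6=1.
Step 16. [r2c7∈{5}] nothing but 5 survives at r2c7 ⇒ r2c7=5.
Step 17. [r7c1∈{1}] r7c1 is down to just 1 ⇒ r7c1=1.
Step 18. [r4c7∈{3}] only 3 remains possible at r4c7, so r4c7=3.
Step 19. [r7c8∈{3}] r7c8's peers cover all but 3. So r7c8=3.
Step 20. [r2c4∈{3}] nothing but 3 survives at r2c4, so r2c4=3.
Step 21. [r9c3∈{7}] nothing but 7 survives at r9c3 ⇒ r9c3=7.
Step 22. [r4c5∈{1}] r4c5's peers cover all but 1 ⇒ r4c5=1.
Step 23. [r4c9∈{6}] nothing but 6 survives at r4c9. So r4c9=6.
Step 24. [r1c3∈{6}] nothing but 6 survives at r1c3. So r1c3=6.
Step 25. [r1c7∈{1}] r1c7 is down to just 1, so r1c7=1.
Step 26. [r5c1∈{2}] nothing but 2 survives at r5c1 ⇒ r5c1=2.
Step 27. [r1c4∈{7}] r1c4 is down to just 7. So r1c4=7.
Step 28. [r6c6∈{7}] only 7 remains possible at r6c6. So r6c6=7.
Step 29. [r7c2∈{6}] r7c2's peers cover all but 6, so r7c2=6.
Step 30. [r7c6∈{8}] r7c6 is down to just 8 ⇒ r7c6=8.
Step 31. [r9c2∈{2}] r9c2 has the single candidate 2 ⇒ r9c2=2.
Step 32. [r2c8∈{4}] r2c8 is down to just 4 ⇒ r2c8=4.
Step 33. [r5c4∈{8}] nothing but 8 survives at r5c4, so r5c4=8.

Answer: 5 3 6 7 8 4 1 9 2 / 9 7 1 3 6 2 5 4 8 / 8 4 2 9 5 1 7 6 3 / 7 9 8 4 1 5 3 2 6 / 2 1 3 8 9 6 4 5 7 / 6 5 4 2 3 7 8 1 9 / 1 6 9 5 7 8 2 3 4 / 4 8 5 6 2 3 9 7 1 / 3 2 7 1 4 9 6 8 5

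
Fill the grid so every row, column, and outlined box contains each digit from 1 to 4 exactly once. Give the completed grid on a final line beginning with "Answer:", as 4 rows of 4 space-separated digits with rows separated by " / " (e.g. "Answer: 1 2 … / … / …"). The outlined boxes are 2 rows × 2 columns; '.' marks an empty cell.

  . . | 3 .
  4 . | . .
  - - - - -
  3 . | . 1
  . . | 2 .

Step 1. [r1c1∈{1,2}] across col 1, 2 lands solely at r1c1 ⇒ r1c1=2.
Step 2. [r1c2∈{1}] nothing but 1 survives at r1c2 ⇒ r1c2=1.
Step 3. [r4c2∈{4}] r4c2 has the single candidate 4. So r4c2=4.
Step 4. [r2c3∈{1}] nothing but 1 survives at r2c3 ⇒ r2c3=1.
Step 5. [r3c2∈{2}] r3c2's peers cover all but 2. So r3c2=2.
Step 6. [r4c1∈{1}] only 1 remains possible at r4c1 ⇒ r4c1=1.
Step 7. [r4c4∈{3}] only 3 remains possible at r4c4 ⇒ r4c4=3.
Step 8. [r2c4∈{2}] r2c4 is down to just 2, so r2c4=2.
Step 9. [r3c3∈{4}] r3c3's peers cover all but 4, so r3c3=4.
Step 10. [r1c4∈{4}] nothing but 4 survives at r1c4. So r1c4=4.
Step 11. [r2c2∈{3}] r2c2's peers cover all but 3. So r2c2=3.

Answer: 2 1 3 4 / 4 3 1 2 / 3 2 4 1 / 1 4 2 3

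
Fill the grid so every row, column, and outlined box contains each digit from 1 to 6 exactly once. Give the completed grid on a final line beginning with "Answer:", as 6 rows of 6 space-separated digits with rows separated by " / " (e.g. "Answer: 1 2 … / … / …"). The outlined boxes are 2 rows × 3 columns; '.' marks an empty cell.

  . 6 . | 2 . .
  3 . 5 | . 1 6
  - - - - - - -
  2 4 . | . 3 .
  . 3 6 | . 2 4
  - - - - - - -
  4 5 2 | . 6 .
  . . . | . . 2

Step 1. [r3c3∈{1}] nothing but 1 survives at r3c3. So r3c3=1.
Step 2. [r4c4∈{1,5}] 1 has one home in row 4: r4c4. So r4c4=1.
Step 3. [r3c6∈{5}] nothing but 5 survives at r3c6, so r3c6=5.
Step 4. [r6c4∈{3,4,5}] across col 4, 5 lands solely at r6c4 ⇒ r6c4=5.
Step 5. [r6c1∈{1,6}] 6 has one home in row 6: r6c1, so r6c1=6.
Step 6. [r6c5∈{4}] only 4 remains possible at r6c5 ⇒ r6c5=4.
Step 7. [r5c4∈{3}] r5c4 has the single candidate 3, so r5c4=3.
Step 8. [r2c4∈{4}] r2c4 has the single candidate 4, so r2c4=4.
Step 9. [r1c6∈{3}] r1c6's peers cover all but 3. So r1c6=3.
Step 10. [r1c3∈{4}] r1c3's peers cover all but 4 ⇒ r1c3=4.
Step 11. [r4c1∈{5}] r4c1's peers cover all but 5. So r4c1=5.
Step 12. [r1c5∈{5}] nothing but 5 survives at r1c5. So r1c5=5.
Step 13. [r2c2∈{2}] only 2 remains possible at r2c2. So r2c2=2.
Step 14. [r6c3∈{3}] r6c3's peers cover all but 3. So r6c3=3.
Step 15. [r3c4∈{6}] nothing but 6 survives at r3c4 ⇒ r3c4=6.
Step 16. [r5c6∈{1}] r5c6 has the single candidate 1. So r5c6=1.
Step 17. [r6c2∈{1}] nothing but 1 survives at r6c2, so r6c2=1.
Step 18. [r1c1∈{1}] only 1 remains possible at r1c1. So r1c1=1.

Answer: 1 6 4 2 5 3 / 3 2 5 4 1 6 / 2 4 1 6 3 5 / 5 3 6 1 2 4 / 4 5 2 3 6 1 / 6 1 3 5 4 2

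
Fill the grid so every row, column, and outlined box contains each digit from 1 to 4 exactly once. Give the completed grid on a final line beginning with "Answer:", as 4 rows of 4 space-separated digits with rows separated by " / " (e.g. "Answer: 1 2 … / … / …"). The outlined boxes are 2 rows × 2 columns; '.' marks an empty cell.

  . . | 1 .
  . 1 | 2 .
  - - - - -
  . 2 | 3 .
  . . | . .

Step 1. [r4c3∈{4}] only 4 remains possible at r4c3. So r4c3=4.
Step 2. [r1c2∈{3,4}] 4 has one home in col 2: r1c2, so r1c2=4.
Step 3. [r2c1∈{3}] r2c1 has the single candidate 3, so r2c1=3.
Step 4. [r4c1∈{1}] r4c1 has the single candidate 1, so r4c1=1.
Step 5. [r1c4∈{3}] only 3 remains possible at r1c4. So r1c4=3.
Step 6. [r3c1∈{4}] nothing but 4 survives at r3c1, so r3c1=4.
Step 7. [r3c4∈{1}] r3c4 is down to just 1. So r3c4=1.
Step 8. [r4c4∈{2}] nothing but 2 survives at r4c4 ⇒ r4c4=2.
Step 9. [r4c2∈{3}] r4c2's peers cover all but 3. So r4c2=3.
Step 10. [r2c4∈{4}] nothing but 4 survives at r2c4 ⇒ r2c4=4.
Step 11. [r1c1∈{2}] r1c1's peers cover all but 2. So r1c1=2.

Answer: 2 4 1 3 / 3 1 2 4 / 4 2 3 1 / 1 3 4 2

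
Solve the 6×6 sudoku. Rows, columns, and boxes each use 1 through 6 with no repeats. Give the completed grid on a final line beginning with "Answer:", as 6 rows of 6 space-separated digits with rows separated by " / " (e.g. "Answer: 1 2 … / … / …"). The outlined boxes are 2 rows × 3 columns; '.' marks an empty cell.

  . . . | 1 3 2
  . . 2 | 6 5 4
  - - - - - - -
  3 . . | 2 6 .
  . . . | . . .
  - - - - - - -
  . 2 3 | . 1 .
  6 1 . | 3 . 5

Step 1. [r6c3∈{4}] nothing but 4 survives at r6c3, so r6c3=4.
Step 2. [r4c4∈{4,5}] in col 4, 5 fits only at r4c4, so r4c4=5.
Step 3. [r3c2∈{4,5}] row 3 places 4 nowhere but r3c2, so r3c2=4.
Step 4. [r1c2∈{5,6}] col 2 places 5 nowhere but r1c2. So r1c2=5.
Step 5. [r3c6∈{1}] r3c6's peers cover all but 1 ⇒ r3c6=1.
Step 6. [r4c3∈{1,6}] 1 has one home in col 3: r4c3. So r4c3=1.
Step 7. [r5c6∈{6}] only 6 remains possible at r5c6 ⇒ r5c6=6.
Step 8. [r4c6∈{3}] nothing but 3 survives at r4c6, so r4c6=3.
Step 9. [r3c3∈{5}] nothing but 5 survives at r3c3 ⇒ r3c3=5.
Step 10. [r4c5∈{4}] only 4 remains possible at r4c5 ⇒ r4c5=4.
Step 11. [r2c2∈{3}] nothing but 3 survives at r2c2. So r2c2=3.
Step 12. [r4c1∈{2}] nothing but 2 survives at r4c1, so r4c1=2.
Step 13. [r1c1∈{4}] only 4 remains possible at r1c1, so r1c1=4.
Step 14. [r4c2∈{6}] only 6 remains possible at r4c2. So r4c2=6.
Step 15. [r2c1∈{1}] nothing but 1 survives at r2c1. So r2c1=1.
Step 16. [r6c5∈{2}] r6c5 is down to just 2 ⇒ r6c5=2.
Step 17. [r1c3∈{6}] nothing but 6 survives at r1c3 ⇒ r1c3=6.
Step 18. [r5c1∈{5}] nothing but 5 survives at r5c1, so r5c1=5.
Step 19. [r5c4∈{4}] r5c4 has the single candidate 4 ⇒ r5c4=4.

Answer: 4 5 6 1 3 2 / 1 3 2 6 5 4 / 3 4 5 2 6 1 / 2 6 1 5 4 3 / 5 2 3 4 1 6 / 6 1 4 3 2 5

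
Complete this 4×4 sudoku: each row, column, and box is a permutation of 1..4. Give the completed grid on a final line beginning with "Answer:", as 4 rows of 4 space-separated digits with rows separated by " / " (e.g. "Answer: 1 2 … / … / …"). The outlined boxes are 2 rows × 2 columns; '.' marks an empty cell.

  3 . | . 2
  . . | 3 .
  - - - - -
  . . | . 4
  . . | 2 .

Step 1. [r3c3∈{1}] only 1 remains possible at r3c3. So r3c3=1.
Step 2. [r1c2∈{1,4}] 1 has one home in row 1: r1c2 ⇒ r1c2=1.
Step 3. [r3c2∈{2,3}] across row 3, 3 lands solely at r3c2, so r3c2=3.
Step 4. [r2c2∈{2,4}] 2 has one home in col 2: r2c2, so r2c2=2.
Step 5. [r2c1∈{4}] only 4 remains possible at r2c1. So r2c1=4.
Step 6. [r1c3∈{4}] r1c3 is down to just 4, so r1c3=4.
Step 7. [r2c4∈{1}] nothing but 1 survives at r2c4, so r2c4=1.
Step 8. [r3c1∈{2}] r3c1 has the single candidate 2. So r3c1=2.
Step 9. [r4c2∈{4}] only 4 remains possible at r4c2. So r4c2=4.
Step 10. [r4c4∈{3}] nothing but 3 survives at r4c4. So r4c4=3.
Step 11. [r4c1∈{1}] nothing but 1 survives at r4c1 ⇒ r4c1=1.

Answer: 3 1 4 2 / 4 2 3 1 / 2 3 1 4 / 1 4 2 3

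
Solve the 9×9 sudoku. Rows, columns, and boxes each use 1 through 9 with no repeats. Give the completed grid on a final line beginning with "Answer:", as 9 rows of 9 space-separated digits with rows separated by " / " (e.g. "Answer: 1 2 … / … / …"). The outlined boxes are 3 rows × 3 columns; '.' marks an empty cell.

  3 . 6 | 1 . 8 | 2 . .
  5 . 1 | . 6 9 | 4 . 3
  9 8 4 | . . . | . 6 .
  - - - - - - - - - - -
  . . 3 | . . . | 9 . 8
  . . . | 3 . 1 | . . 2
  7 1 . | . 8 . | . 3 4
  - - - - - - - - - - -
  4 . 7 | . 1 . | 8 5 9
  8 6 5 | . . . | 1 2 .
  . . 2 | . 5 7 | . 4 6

Step 1. [r5c8∈{7}] r5c8's peers cover all but 7. So r5c8=7.
Step 2. [r4c1∈{2,6}] 2 has one home in col 1: r4c1, so r4c1=2.
Step 3. [r3c5∈{2,3,7}] r3c5 is the only open cell in col 5 admitting 2. So r3c5=2.
Step 4. [r1c5∈{4,7}] row 1 places 4 nowhere but r1c5. So r1c5=4.
Step 5. [r5c5∈{9}] only 9 remains possible at r5c5. So r5c5=9.
Step 6. [r3c7∈{5,7}] col 7 places 7 nowhere but r3c7. So r3c7=7.
Step 7. [r3c4∈{5}] r3c4's peers cover all but 5 ⇒ r3c4=5.
Step 8. [r3c6∈{3}] only 3 remains possible at r3c6 ⇒ r3c6=3.
Step 9. [r5c2∈{4,5}] r5c2 is the only open cell in row 5 admitting 4, so r5c2=4.
Step 10. [r9c2∈{3,9}] 9 has one home in col 2: r9c2 ⇒ r9c2=9.
Step 11. [r8c6∈{4}] r8c6 has the single candidate 4, so r8c6=4.
Step 12. [r2c4∈{7}] r2c4 is down to just 7, so r2c4=7.
Step 13. [r5c7∈{5,6}] row 5 places 5 nowhere but r5c7, so r5c7=5.
Step 14. [r6c6∈{2,5,6}] r6c6 is the only open cell in row 6 admitting 5 ⇒ r6c6=5.
Step 15. [r4c6∈{6}] nothing but 6 survives at r4c6 ⇒ r4c6=6.
Step 16. [r7c4∈{2,6}] 6 has one home in row 7: r7c4 ⇒ r7c4=6.
Step 17. [r1c2∈{7}] only 7 remains possible at r1c2 ⇒ r1c2=7.
Step 18. [r5c3∈{8}] r5c3 has the single candidate 8 ⇒ r5c3=8.
Step 19. [r6c4∈{2}] r6c4's peers cover all but 2 ⇒ r6c4=2.
Step 20. [r1c9∈{5}] only 5 remains possible at r1c9. So r1c9=5.
Step 21. [r3c9∈{1}] r3c9's peers cover all but 1. So r3c9=1.
Step 22. [r7c6∈{2}] r7c6's peers cover all but 2 ⇒ r7c6=2.
Step 23. [r1c8∈{9}] r1c8 is down to just 9 ⇒ r1c8=9.
Step 24. [r8c5∈{3}] r8c5's peers cover all but 3, so r8c5=3.
Step 25. [r6c7∈{6}] only 6 remains possible at r6c7 ⇒ r6c7=6.
Step 26. [r9c7∈{3}] r9c7's peers cover all but 3, so r9c7=3.
Step 27. [r4c8∈{1}] r4c8 has the single candidate 1. So r4c8=1.
Step 28. [r8c9∈{7}] r8c9 has the single candidate 7. So r8c9=7.
Step 29. [r4c2∈{5}] nothing but 5 survives at r4c2, so r4c2=5.
Step 30. [r5c1∈{6}] only 6 remains possible at r5c1 ⇒ r5c1=6.
Step 31. [r2c2∈{2}] r2c2's peers cover all but 2 ⇒ r2c2=2.
Step 32. [r2c8∈{8}] nothing but 8 survives at r2c8, so r2c8=8.
Step 33. [r7c2∈{3}] r7c2 is down to just 3. So r7c2=3.
Step 34. [r9c1∈{1}] r9c1 is down to just 1. So r9c1=1.
Step 35. [r4c5∈{7}] r4c5 is down to just 7, so r4c5=7.
Step 36. [r4c4∈{4}] r4c4 has the single candidate 4, so r4c4=4.
Step 37. [r6c3∈{9}] r6c3 is down to just 9, so r6c3=9.
Step 38. [r9c4∈{8}] r9c4's peers cover all but 8, so r9c4=8.
Step 39. [r8c4∈{9}] only 9 remains possible at r8c4 ⇒ r8c4=9.

Answer: 3 7 6 1 4 8 2 9 5 / 5 2 1 7 6 9 4 8 3 / 9 8 4 5 2 3 7 6 1 / 2 5 3 4 7 6 9 1 8 / 6 4 8 3 9 1 5 7 2 / 7 1 9 2 8 5 6 3 4 / 4 3 7 6 1 2 8 5 9 / 8 6 5 9 3 4 1 2 7 / 1 9 2 8 5 7 3 4 6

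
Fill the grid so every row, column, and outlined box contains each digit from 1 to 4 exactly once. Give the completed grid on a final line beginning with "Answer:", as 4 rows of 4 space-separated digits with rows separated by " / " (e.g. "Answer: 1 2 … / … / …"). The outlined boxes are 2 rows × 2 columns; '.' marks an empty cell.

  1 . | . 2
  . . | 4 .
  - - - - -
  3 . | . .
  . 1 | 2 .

Step 1. [r1c3∈{3}] r1c3 has the single candidate 3 ⇒ r1c3=3.
Step 2. [r3c2∈{2,4}] r3c2 is the only open cell in row 3 admitting 2. So r3c2=2.
Step 3. [r3c4∈{1,4}] across row 3, 4 lands solely at r3c4. So r3c4=4.
Step 4. [r2c1∈{2}] r2c1 has the single candidate 2, so r2c1=2.
Step 5. [r2c2∈{3}] r2c2 has the single candidate 3 ⇒ r2c2=3.
Step 6. [r2c4∈{1}] nothing but 1 survives at r2c4, so r2c4=1.
Step 7. [r3c3∈{1}] nothing but 1 survives at r3c3. So r3c3=1.
Step 8. [r4c4∈{3}] nothing but 3 survives at r4c4. So r4c4=3.
Step 9. [r4c1∈{4}] r4c1 has the single candidate 4. So r4c1=4.
Step 10. [r1c2∈{4}] r1c2's peers cover all but 4. So r1c2=4.

Answer: 1 4 3 2 / 2 3 4 1 / 3 2 1 4 / 4 1 2 3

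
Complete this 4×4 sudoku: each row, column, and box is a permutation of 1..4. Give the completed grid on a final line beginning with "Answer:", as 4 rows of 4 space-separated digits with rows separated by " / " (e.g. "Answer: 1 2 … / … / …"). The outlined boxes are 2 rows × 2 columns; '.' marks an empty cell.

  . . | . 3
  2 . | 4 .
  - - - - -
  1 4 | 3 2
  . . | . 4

Step 1. [r2c4∈{1}] only 1 remains possible at r2c4, so r2c4=1.
Step 2. [r2c2∈{3}] r2c2 has the single candidate 3 ⇒ r2c2=3.
Step 3. [r1c1∈{4}] r1c1's peers cover all but 4. So r1c1=4.
Step 4. [r4c1∈{3}] r4c1's peers cover all but 3. So r4c1=3.
Step 5. [r4c2∈{2}] r4c2 is down to just 2, so r4c2=2.
Step 6. [r4c3∈{1}] r4c3's peers cover all but 1 ⇒ r4c3=1.
Step 7. [r1c3∈{2}] only 2 remains possible at r1c3. So r1c3=2.
Step 8. [r1c2∈{1}] nothing but 1 survives at r1c2. So r1c2=1.

Answer: 4 1 2 3 / 2 3 4 1 / 1 4 3 2 / 3 2 1 4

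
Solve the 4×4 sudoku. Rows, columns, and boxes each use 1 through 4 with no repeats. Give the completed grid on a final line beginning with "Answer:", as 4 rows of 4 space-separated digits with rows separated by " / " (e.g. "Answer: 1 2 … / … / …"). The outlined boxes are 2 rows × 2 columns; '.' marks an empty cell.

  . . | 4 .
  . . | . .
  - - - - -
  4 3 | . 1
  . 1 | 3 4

Step 1. [r1c2∈{2}] r1c2 is down to just 2 ⇒ r1c2=2.
Step 2. [r2c3∈{1,2}] 1 has one home in col 3: r2c3, so r2c3=1.
Step 3. [r1c4∈{3}] r1c4's peers cover all but 3. So r1c4=3.
Step 4. [r2c1∈{3}] nothing but 3 survives at r2c1. So r2c1=3.
Step 5. [r2c4∈{2}] nothing but 2 survives at r2c4. So r2c4=2.
Step 6. [r2c2∈{4}] r2c2's peers cover all but 4 ⇒ r2c2=4.
Step 7. [r3c3∈{2}] nothing but 2 survives at r3c3. So r3c3=2.
Step 8. [r1c1∈{1}] r1c1 has the single candidate 1, so r1c1=1.
Step 9. [r4c1∈{2}] only 2 remains possible at r4c1 ⇒ r4c1=2.

Answer: 1 2 4 3 / 3 4 1 2 / 4 3 2 1 / 2 1 3 4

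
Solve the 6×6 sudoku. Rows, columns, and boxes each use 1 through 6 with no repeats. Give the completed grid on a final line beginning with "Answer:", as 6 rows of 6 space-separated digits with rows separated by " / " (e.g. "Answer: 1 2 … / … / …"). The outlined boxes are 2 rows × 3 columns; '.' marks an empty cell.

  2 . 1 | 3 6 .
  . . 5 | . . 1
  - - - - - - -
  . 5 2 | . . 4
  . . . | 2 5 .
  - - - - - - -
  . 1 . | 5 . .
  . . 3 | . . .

Step 1. [r1c2∈{4}] only 4 remains possible at r1c2. So r1c2=4.
Step 2. [r4c1∈{1,3,4,6}] in row 4, 1 fits only at r4c1. So r4c1=1.
Step 3. [r2c5∈{2,4}] across row 2, 2 lands solely at r2c5, so r2c5=2.
Step 4. [r5c6∈{2,3,6}] across row 5, 2 lands solely at r5c6 ⇒ r5c6=2.
Step 5. [r6c6∈{6}] only 6 remains possible at r6c6. So r6c6=6.
Step 6. [r4c6∈{3}] r4c6 has the single candidate 3. So r4c6=3.
Step 7. [r4c2∈{6}] only 6 remains possible at r4c2. So r4c2=6.
Step 8. [r3c5∈{1}] r3c5's peers cover all but 1 ⇒ r3c5=1.
Step 9. [r6c5∈{4}] only 4 remains possible at r6c5. So r6c5=4.
Step 10. [r5c1∈{4,6}] in col 1, 4 fits only at r5c1, so r5c1=4.
Step 11. [r2c1∈{3,6}] row 2 places 6 nowhere but r2c1 ⇒ r2c1=6.
Step 12. [r6c4∈{1}] only 1 remains possible at r6c4 ⇒ r6c4=1.
Step 13. [r1c6∈{5}] nothing but 5 survives at r1c6, so r1c6=5.
Step 14. [r5c3∈{6}] r5c3's peers cover all but 6, so r5c3=6.
Step 15. [r3c1∈{3}] r3c1 has the single candidate 3, so r3c1=3.
Step 16. [r4c3∈{4}] only 4 remains possible at r4c3. So r4c3=4.
Step 17. [r5c5∈{3}] only 3 remains possible at r5c5, so r5c5=3.
Step 18. [r6c1∈{5}] nothing but 5 survives at r6c1 ⇒ r6c1=5.
Step 19. [r6c2∈{2}] only 2 remains possible at r6c2, so r6c2=2.
Step 20. [r3c4∈{6}] only 6 remains possible at r3c4. So r3c4=6.
Step 21. [r2c2∈{3}] only 3 remains possible at r2c2. So r2c2=3.
Step 22. [r2c4∈{4}] nothing but 4 survives at r2c4 ⇒ r2c4=4.

Answer: 2 4 1 3 6 5 / 6 3 5 4 2 1 / 3 5 2 6 1 4 / 1 6 4 2 5 3 / 4 1 6 5 3 2 / 5 2 3 1 4 6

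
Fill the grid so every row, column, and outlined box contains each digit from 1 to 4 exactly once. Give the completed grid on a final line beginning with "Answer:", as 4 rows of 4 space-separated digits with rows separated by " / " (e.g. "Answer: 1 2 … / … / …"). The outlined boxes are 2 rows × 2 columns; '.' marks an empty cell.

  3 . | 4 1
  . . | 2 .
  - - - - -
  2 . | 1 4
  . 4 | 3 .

Step 1. [r4c1∈{1}] r4c1 is down to just 1. So r4c1=1.
Step 2. [r3c2∈{3}] r3c2 is down to just 3 ⇒ r3c2=3.
Step 3. [r2c4∈{3}] r2c4 has the single candidate 3. So r2c4=3.
Step 4. [r4c4∈{2}] r4c4's peers cover all but 2 ⇒ r4c4=2.
Step 5. [r2c1∈{4}] r2c1 has the single candidate 4, so r2c1=4.
Step 6. [r1c2∈{2}] r1c2 has the single candidate 2, so r1c2=2.
Step 7. [r2c2∈{1}] only 1 remains possible at r2c2. So r2c2=1.

Answer: 3 2 4 1 / 4 1 2 3 / 2 3 1 4 / 1 4 3 2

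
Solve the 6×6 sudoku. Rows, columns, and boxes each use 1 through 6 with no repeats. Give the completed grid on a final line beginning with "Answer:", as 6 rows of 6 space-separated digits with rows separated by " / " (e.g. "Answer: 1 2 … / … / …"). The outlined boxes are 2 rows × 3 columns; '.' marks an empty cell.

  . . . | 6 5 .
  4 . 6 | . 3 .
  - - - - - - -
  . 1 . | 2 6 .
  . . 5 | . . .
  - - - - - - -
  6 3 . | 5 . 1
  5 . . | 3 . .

Step 1. [r1c2∈{2}] r1c2's peers cover all but 2. So r1c2=2.
Step 2. [r4c4∈{1,4}] r4c4 is the only open cell in col 4 admitting 4. So r4c4=4.
Step 3. [r3c1∈{3}] r3c1 is down to just 3, so r3c1=3.
Step 4. [r6c2∈{4}] r6c2 is down to just 4. So r6c2=4.
Step 5. [r6c5∈{2}] r6c5's peers cover all but 2 ⇒ r6c5=2.
Step 6. [r6c3∈{1}] r6c3 has the single candidate 1. So r6c3=1.
Step 7. [r1c1∈{1}] r1c1's peers cover all but 1, so r1c1=1.
Step 8. [r3c6∈{5}] nothing but 5 survives at r3c6. So r3c6=5.
Step 9. [r4c2∈{6}] nothing but 6 survives at r4c2, so r4c2=6.
Step 10. [r2c4∈{1}] only 1 remains possible at r2c4. So r2c4=1.
Step 11. [r2c6∈{2}] only 2 remains possible at r2c6 ⇒ r2c6=2.
Step 12. [r4c5∈{1}] r4c5 has the single candidate 1, so r4c5=1.
Step 13. [r1c6∈{4}] nothing but 4 survives at r1c6, so r1c6=4.
Step 14. [r4c1∈{2}] r4c1's peers cover all but 2. So r4c1=2.
Step 15. [r4c6∈{3}] r4c6's peers cover all but 3, so r4c6=3.
Step 16. [r2c2∈{5}] only 5 remains possible at r2c2, so r2c2=5.
Step 17. [r3c3∈{4}] r3c3's peers cover all but 4, so r3c3=4.
Step 18. [r5c5∈{4}] r5c5's peers cover all but 4, so r5c5=4.
Step 19. [r1c3∈{3}] r1c3's peers cover all but 3. So r1c3=3.
Step 20. [r5c3∈{2}] r5c3's peers cover all but 2. So r5c3=2.
Step 21. [r6c6∈{6}] r6c6 has the single candidate 6. So r6c6=6.

Answer: 1 2 3 6 5 4 / 4 5 6 1 3 2 / 3 1 4 2 6 5 / 2 6 5 4 1 3 / 6 3 2 5 4 1 / 5 4 1 3 2 6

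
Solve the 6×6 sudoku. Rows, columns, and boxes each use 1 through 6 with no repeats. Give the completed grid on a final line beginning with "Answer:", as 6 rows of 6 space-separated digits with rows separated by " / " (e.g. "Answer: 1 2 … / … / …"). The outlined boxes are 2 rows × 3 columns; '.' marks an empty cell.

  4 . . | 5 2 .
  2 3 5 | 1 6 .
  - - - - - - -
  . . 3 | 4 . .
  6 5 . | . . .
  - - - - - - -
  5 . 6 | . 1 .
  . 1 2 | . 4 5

Step 1. [r3c1∈{1}] r3c1 has the single candidate 1. So r3c1=1.
Step 2. [r1c6∈{3}] nothing but 3 survives at r1c6 ⇒ r1c6=3.
Step 3. [r5c6∈{2}] r5c6's peers cover all but 2. So r5c6=2.
Step 4. [r5c4∈{3}] only 3 remains possible at r5c4, so r5c4=3.
Step 5. [r4c4∈{2}] nothing but 2 survives at r4c4 ⇒ r4c4=2.
Step 6. [r6c4∈{6}] r6c4 has the single candidate 6. So r6c4=6.
Step 7. [r1c3∈{1}] only 1 remains possible at r1c3, so r1c3=1.
Step 8. [r4c6∈{1}] r4c6 has the single candidate 1. So r4c6=1.
Step 9. [r3c2∈{2}] r3c2 is down to just 2. So r3c2=2.
Step 10. [r4c5∈{3}] r4c5's peers cover all but 3 ⇒ r4c5=3.
Step 11. [r3c5∈{5}] r3c5's peers cover all but 5 ⇒ r3c5=5.
Step 12. [r6c1∈{3}] nothing but 3 survives at r6c1, so r6c1=3.
Step 13. [r2c6∈{4}] nothing but 4 survives at r2c6. So r2c6=4.
Step 14. [r5c2∈{4}] r5c2 is down to just 4. So r5c2=4.
Step 15. [r1c2∈{6}] only 6 remains possible at r1c2 ⇒ r1c2=6.
Step 16. [r3c6∈{6}] only 6 remains possible at r3c6, so r3c6=6.
Step 17. [r4c3∈{4}] r4c3's peers cover all but 4 ⇒ r4c3=4.

Answer: 4 6 1 5 2 3 / 2 3 5 1 6 4 / 1 2 3 4 5 6 / 6 5 4 2 3 1 / 5 4 6 3 1 2 / 3 1 2 6 4 5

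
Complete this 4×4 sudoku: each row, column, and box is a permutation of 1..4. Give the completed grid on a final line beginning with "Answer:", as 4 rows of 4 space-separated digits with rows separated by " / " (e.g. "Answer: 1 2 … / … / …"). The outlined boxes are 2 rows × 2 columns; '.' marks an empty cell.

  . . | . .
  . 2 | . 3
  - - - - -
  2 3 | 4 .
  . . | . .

Step 1. [r2c3∈{1}] r2c3's peers cover all but 1. So r2c3=1.
Step 2. [r2c1∈{4}] only 4 remains possible at r2c1, so r2c1=4.
Step 3. [r4c1∈{1}] r4c1 is down to just 1 ⇒ r4c1=1.
Step 4. [r4c4∈{2}] nothing but 2 survives at r4c4. So r4c4=2.
Step 5. [r1c1∈{3}] r1c1 has the single candidate 3. So r1c1=3.
Step 6. [r4c2∈{4}] r4c2 has the single candidate 4. So r4c2=4.
Step 7. [r3c4∈{1}] r3c4's peers cover all but 1 ⇒ r3c4=1.
Step 8. [r4c3∈{3}] r4c3's peers cover all but 3. So r4c3=3.
Step 9. [r1c2∈{1}] only 1 remains possible at r1c2. So r1c2=1.
Step 10. [r1c4∈{4}] nothing but 4 survives at r1c4, so r1c4=4.
Step 11. [r1c3∈{2}] only 2 remains possible at r1c3. So r1c3=2.

Answer: 3 1 2 4 / 4 2 1 3 / 2 3 4 1 / 1 4 3 2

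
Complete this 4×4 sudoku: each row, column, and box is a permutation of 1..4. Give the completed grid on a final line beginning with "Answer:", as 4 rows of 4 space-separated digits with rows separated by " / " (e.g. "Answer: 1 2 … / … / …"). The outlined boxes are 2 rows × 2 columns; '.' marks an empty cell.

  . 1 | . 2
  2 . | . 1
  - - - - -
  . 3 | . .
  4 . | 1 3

Step 1. [r1c3∈{3,4}] r1c3 is the only open cell in row 1 admitting 4 ⇒ r1c3=4.
Step 2. [r4c2∈{2}] r4c2 has the single candidate 2, so r4c2=2.
Step 3. [r3c1∈{1}] nothing but 1 survives at r3c1, so r3c1=1.
Step 4. [r1c1∈{3}] nothing but 3 survives at r1c1 ⇒ r1c1=3.
Step 5. [r2c2∈{4}] nothing but 4 survives at r2c2 ⇒ r2c2=4.
Step 6. [r3c3∈{2}] only 2 remains possible at r3c3, so r3c3=2.
Step 7. [r2c3∈{3}] nothing but 3 survives at r2c3. So r2c3=3.
Step 8. [r3c4∈{4}] nothing but 4 survives at r3c4 ⇒ r3c4=4.

Answer: 3 1 4 2 / 2 4 3 1 / 1 3 2 4 / 4 2 1 3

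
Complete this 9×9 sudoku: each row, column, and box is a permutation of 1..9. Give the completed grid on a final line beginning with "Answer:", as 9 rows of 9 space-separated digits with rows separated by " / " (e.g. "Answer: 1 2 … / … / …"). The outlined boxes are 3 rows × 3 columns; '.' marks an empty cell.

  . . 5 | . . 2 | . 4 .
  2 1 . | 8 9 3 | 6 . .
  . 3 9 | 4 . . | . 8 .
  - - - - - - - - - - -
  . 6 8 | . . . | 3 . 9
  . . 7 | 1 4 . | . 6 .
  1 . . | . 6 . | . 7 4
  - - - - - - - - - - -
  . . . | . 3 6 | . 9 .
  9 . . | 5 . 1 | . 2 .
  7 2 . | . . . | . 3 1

Step 1. [r2c9∈{5,7}] in row 2, 7 fits only at r2c9, so r2c9=7.
Step 2. [r9c7∈{4,5,8}] in row 9, 5 fits only at r9c7. So r9c7=5.
Step 3. [r7c9∈{8}] r7c9's peers cover all but 8, so r7c9=8.
Step 4. [r4c5∈{2,5,7}] r4c5 is the only open cell in col 5 admitting 2. So r4c5=2.
Step 5. [r3c5∈{1,5,7}] in col 5, 5 fits only at r3c5, so r3c5=5.
Step 6. [r5c9∈{2,5}] 5 has one home in col 9: r5c9, so r5c9=5.
Step 7. [r9c6∈{4,8,9}] r9c6 is the only open cell in col 6 admitting 4 ⇒ r9c6=4.
Step 8. [r8c3∈{3,4,6}] in row 8, 3 fits only at r8c3, so r8c3=3.
Step 9. [r4c4∈{7}] r4c4 has the single candidate 7 ⇒ r4c4=7.
Step 10. [r5c7∈{2,8}] across row 5, 2 lands solely at r5c7 ⇒ r5c7=2.
Step 11. [r8c2∈{4,8}] box 7 places 8 nowhere but r8c2, so r8c2=8.
Step 12. [r7c2∈{4,5}] across col 2, 4 lands solely at r7c2, so r7c2=4.
Step 13. [r6c2∈{5,9}] in col 2, 5 fits only at r6c2, so r6c2=5.
Step 14. [r8c5∈{7}] r8c5 is down to just 7. So r8c5=7.
Step 15. [r5c6∈{8,9}] across row 5, 8 lands solely at r5c6. So r5c6=8.
Step 16. [r6c4∈{3,9}] row 6 places 3 nowhere but r6c4. So r6c4=3.
Step 17. [r1c5∈{1}] r1c5 is down to just 1, so r1c5=1.
Step 18. [r1c4∈{6}] r1c4 is down to just 6. So r1c4=6.
Step 19. [r5c1∈{3}] r5c1's peers cover all but 3, so r5c1=3.
Step 20. [r7c1∈{5}] r7c1 has the single candidate 5, so r7c1=5.
Step 21. [r1c1∈{8}] r1c1 has the single candidate 8. So r1c1=8.
Step 22. [r8c7∈{4}] only 4 remains possible at r8c7. So r8c7=4.
Step 23. [r6c3∈{2}] r6c3's peers cover all but 2, so r6c3=2.
Step 24. [r2c8∈{5}] only 5 remains possible at r2c8, so r2c8=5.
Step 25. [r6c6∈{9}] nothing but 9 survives at r6c6, so r6c6=9.
Step 26. [r4c8∈{1}] r4c8 is down to just 1, so r4c8=1.
Step 27. [r9c4∈{9}] r9c4 is down to just 9 ⇒ r9c4=9.
Step 28. [r2c3∈{4}] r2c3 is down to just 4 ⇒ r2c3=4.
Step 29. [r1c7∈{9}] only 9 remains possible at r1c7 ⇒ r1c7=9.
Step 30. [r9c5∈{8}] r9c5's peers cover all but 8, so r9c5=8.
Step 31. [r8c9∈{6}] only 6 remains possible at r8c9 ⇒ r8c9=6.
Step 32. [r3c9∈{2}] r3c9's peers cover all but 2 ⇒ r3c9=2.
Step 33. [r7c7∈{7}] r7c7 is down to just 7 ⇒ r7c7=7.
Step 34. [r3c1∈{6}] r3c1 has the single candidate 6 ⇒ r3c1=6.
Step 35. [r3c6∈{7}] nothing but 7 survives at r3c6, so r3c6=7.
Step 36. [r1c9∈{3}] only 3 remains possible at r1c9 ⇒ r1c9=3.
Step 37. [r4c1∈{4}] r4c1's peers cover all but 4. So r4c1=4.
Step 38. [r1c2∈{7}] nothing but 7 survives at r1c2 ⇒ r1c2=7.
Step 39. [r3c7∈{1}] r3c7's peers cover all but 1. So r3c7=1.
Step 40. [r6c7∈{8}] r6c7 has the single candidate 8. So r6c7=8.
Step 41. [r4c6∈{5}] only 5 remains possible at r4c6, so r4c6=5.
Step 42. [r7c4∈{2}] r7c4 is down to just 2, so r7c4=2.
Step 43. [r7c3∈{1}] r7c3 has the single candidate 1 ⇒ r7c3=1.
Step 44. [r9c3∈{6}] only 6 remains possible at r9c3 ⇒ r9c3=6.
Step 45. [r5c2∈{9}] r5c2 has the single candidate 9. So r5c2=9.

Answer: 8 7 5 6 1 2 9 4 3 / 2 1 4 8 9 3 6 5 7 / 6 3 9 4 5 7 1 8 2 / 4 6 8 7 2 5 3 1 9 / 3 9 7 1 4 8 2 6 5 / 1 5 2 3 6 9 8 7 4 / 5 4 1 2 3 6 7 9 8 / 9 8 3 5 7 1 4 2 6 / 7 2 6 9 8 4 5 3 1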